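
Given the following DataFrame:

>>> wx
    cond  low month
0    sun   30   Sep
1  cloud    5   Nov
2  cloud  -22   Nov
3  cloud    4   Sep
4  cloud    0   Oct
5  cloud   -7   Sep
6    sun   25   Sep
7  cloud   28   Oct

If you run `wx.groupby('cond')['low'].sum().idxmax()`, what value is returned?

sun

group by cond, sum of low:
cond
cloud     8
sun      55
Name: low, dtype: int64
The label with the largest value is sun.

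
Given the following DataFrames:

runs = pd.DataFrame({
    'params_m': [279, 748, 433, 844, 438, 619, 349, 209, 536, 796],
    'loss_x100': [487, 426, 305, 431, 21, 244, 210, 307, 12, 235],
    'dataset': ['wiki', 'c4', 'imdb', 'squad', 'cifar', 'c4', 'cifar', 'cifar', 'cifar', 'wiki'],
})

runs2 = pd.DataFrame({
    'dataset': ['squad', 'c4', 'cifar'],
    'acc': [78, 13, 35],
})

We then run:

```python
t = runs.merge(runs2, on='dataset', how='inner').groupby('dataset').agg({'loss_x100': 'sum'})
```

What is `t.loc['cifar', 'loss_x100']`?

merge on 'dataset' (how='inner') → 7 rows:
   params_m  loss_x100 dataset  acc
0       748        426      c4   13
1       844        431   squad   78
2       438         21   cifar   35
3       619        244      c4   13
4       349        210   cifar   35
5       209        307   cifar   35
6       536         12   cifar   35
group by dataset, sum of loss_x100:
         loss_x100
dataset           
c4             670
cifar          550
squad          431
value at row 'cifar', column 'loss_x100' → 550

550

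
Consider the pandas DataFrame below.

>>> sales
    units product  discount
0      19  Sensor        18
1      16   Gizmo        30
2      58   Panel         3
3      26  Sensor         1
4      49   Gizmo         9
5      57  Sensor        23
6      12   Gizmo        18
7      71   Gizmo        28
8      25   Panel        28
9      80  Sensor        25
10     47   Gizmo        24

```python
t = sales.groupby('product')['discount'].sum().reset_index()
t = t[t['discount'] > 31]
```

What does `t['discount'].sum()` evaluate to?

176

group by product, sum of discount:
product
Gizmo     109
Panel      31
Sensor     67
Name: discount, dtype: int64
reset_index():
  product  discount
0   Gizmo       109
1   Panel        31
2  Sensor        67
filter rows where discount > 31:
  product  discount
0   Gizmo       109
2  Sensor        67
sum of column 'discount' → 176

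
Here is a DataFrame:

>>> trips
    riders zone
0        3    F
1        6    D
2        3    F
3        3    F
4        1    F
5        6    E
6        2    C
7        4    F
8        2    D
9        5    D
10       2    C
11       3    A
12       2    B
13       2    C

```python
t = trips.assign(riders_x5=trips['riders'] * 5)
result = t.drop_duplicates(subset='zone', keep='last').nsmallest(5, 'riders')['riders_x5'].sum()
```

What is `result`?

add column riders_x5 = trips['riders'] * 5:
    riders zone  riders_x5
0        3    F         15
1        6    D         30
2        3    F         15
3        3    F         15
4        1    F          5
5        6    E         30
6        2    C         10
7        4    F         20
8        2    D         10
9        5    D         25
10       2    C         10
11       3    A         15
12       2    B         10
13       2    C         10
drop duplicate zone (keep=last):
    riders zone  riders_x5
5        6    E         30
7        4    F         20
9        5    D         25
11       3    A         15
12       2    B         10
13       2    C         10
take 5 rows with smallest riders:
    riders zone  riders_x5
12       2    B         10
13       2    C         10
11       3    A         15
7        4    F         20
9        5    D         25
Reading off the sum of column 'riders_x5', we get 80.

80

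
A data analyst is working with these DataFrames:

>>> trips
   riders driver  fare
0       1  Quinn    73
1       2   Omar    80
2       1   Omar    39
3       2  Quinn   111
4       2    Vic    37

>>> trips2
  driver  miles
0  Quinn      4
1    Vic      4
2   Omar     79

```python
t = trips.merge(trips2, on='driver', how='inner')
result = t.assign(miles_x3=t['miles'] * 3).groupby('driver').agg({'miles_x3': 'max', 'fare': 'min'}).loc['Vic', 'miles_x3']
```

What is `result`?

merge on 'driver' (how='inner') → 5 rows:
   riders driver  fare  miles
0       1  Quinn    73      4
1       2   Omar    80     79
2       1   Omar    39     79
3       2  Quinn   111      4
4       2    Vic    37      4
add column miles_x3 = t['miles'] * 3:
   riders driver  fare  miles  miles_x3
0       1  Quinn    73      4        12
1       2   Omar    80     79       237
2       1   Omar    39     79       237
3       2  Quinn   111      4        12
4       2    Vic    37      4        12
group by driver: max(miles_x3), min(fare):
        miles_x3  fare
driver                
Omar         237    39
Quinn         12    73
Vic           12    37
The value at row 'Vic', column 'miles_x3' is 12.

12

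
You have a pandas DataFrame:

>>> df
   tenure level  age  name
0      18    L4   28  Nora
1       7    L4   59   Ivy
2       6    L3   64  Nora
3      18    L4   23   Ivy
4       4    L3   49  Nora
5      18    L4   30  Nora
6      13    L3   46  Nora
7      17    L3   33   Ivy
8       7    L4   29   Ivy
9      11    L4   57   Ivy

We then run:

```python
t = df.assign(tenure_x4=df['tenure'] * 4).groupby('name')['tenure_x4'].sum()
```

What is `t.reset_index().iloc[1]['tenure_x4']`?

236

add column tenure_x4 = df['tenure'] * 4:
   tenure level  age  name  tenure_x4
0      18    L4   28  Nora         72
1       7    L4   59   Ivy         28
2       6    L3   64  Nora         24
3      18    L4   23   Ivy         72
4       4    L3   49  Nora         16
5      18    L4   30  Nora         72
6      13    L3   46  Nora         52
7      17    L3   33   Ivy         68
8       7    L4   29   Ivy         28
9      11    L4   57   Ivy         44
group by name, sum of tenure_x4:
name
Ivy     240
Nora    236
Name: tenure_x4, dtype: int64
reset_index():
   name  tenure_x4
0   Ivy        240
1  Nora        236
Reading off the value at position 1, column 'tenure_x4', we get 236.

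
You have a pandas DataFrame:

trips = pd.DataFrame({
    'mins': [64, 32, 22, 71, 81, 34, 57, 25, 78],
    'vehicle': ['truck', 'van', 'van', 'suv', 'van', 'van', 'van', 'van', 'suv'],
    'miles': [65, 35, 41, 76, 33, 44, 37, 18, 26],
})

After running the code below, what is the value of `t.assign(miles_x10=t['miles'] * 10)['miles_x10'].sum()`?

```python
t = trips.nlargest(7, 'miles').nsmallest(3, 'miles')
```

take 7 rows with largest miles:
   mins vehicle  miles
3    71     suv     76
0    64   truck     65
5    34     van     44
2    22     van     41
6    57     van     37
1    32     van     35
4    81     van     33
take 3 rows with smallest miles:
   mins vehicle  miles
4    81     van     33
1    32     van     35
6    57     van     37
add column miles_x10 = t['miles'] * 10:
   mins vehicle  miles  miles_x10
4    81     van     33        330
1    32     van     35        350
6    57     van     37        370

1050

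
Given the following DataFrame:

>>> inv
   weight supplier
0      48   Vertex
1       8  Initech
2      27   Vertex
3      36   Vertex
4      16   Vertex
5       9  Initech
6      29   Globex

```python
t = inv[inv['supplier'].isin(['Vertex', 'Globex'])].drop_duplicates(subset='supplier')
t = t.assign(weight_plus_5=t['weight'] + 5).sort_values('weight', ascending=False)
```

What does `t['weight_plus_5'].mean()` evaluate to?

filter rows where supplier in ['Vertex', 'Globex']:
   weight supplier
0      48   Vertex
2      27   Vertex
3      36   Vertex
4      16   Vertex
6      29   Globex
drop duplicate supplier (keep=first):
   weight supplier
0      48   Vertex
6      29   Globex
add column weight_plus_5 = t['weight'] + 5:
   weight supplier  weight_plus_5
0      48   Vertex             53
6      29   Globex             34
sort by weight descending:
   weight supplier  weight_plus_5
0      48   Vertex             53
6      29   Globex             34

43.5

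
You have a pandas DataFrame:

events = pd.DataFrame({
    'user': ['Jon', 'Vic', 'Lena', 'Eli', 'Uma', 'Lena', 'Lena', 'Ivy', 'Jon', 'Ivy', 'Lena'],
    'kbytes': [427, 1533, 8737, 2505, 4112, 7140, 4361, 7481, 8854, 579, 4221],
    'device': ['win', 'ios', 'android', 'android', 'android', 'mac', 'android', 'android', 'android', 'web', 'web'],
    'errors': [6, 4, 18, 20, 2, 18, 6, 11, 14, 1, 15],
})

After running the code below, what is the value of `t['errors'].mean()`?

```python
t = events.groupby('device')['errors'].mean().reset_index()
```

9.56666666667

group by device, mean of errors:
device
android    11.833333
ios         4.000000
mac        18.000000
web         8.000000
win         6.000000
Name: errors, dtype: float64
reset_index():
    device     errors
0  android  11.833333
1      ios   4.000000
2      mac  18.000000
3      web   8.000000
4      win   6.000000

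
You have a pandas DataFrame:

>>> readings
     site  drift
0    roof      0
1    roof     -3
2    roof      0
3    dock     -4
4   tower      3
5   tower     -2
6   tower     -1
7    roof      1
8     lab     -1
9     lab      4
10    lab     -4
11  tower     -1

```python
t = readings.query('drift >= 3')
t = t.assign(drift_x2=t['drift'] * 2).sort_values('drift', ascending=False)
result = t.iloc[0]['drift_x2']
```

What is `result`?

filter rows where drift >= 3:
    site  drift
4  tower      3
9    lab      4
add column drift_x2 = t['drift'] * 2:
    site  drift  drift_x2
4  tower      3         6
9    lab      4         8
sort by drift descending:
    site  drift  drift_x2
9    lab      4         8
4  tower      3         6
Hence 8.

8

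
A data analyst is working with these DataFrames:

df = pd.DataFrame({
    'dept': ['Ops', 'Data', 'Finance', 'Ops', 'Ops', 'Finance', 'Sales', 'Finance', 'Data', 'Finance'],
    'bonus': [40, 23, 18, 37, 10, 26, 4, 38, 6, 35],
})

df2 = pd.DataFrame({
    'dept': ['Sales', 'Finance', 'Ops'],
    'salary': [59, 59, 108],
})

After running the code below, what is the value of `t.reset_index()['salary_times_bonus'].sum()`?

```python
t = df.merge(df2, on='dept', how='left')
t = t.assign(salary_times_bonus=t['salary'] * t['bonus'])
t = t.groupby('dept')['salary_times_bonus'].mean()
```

5093.75

merge on 'dept' (how='left') → 10 rows:
      dept  bonus  salary
0      Ops     40   108.0
1     Data     23     NaN
2  Finance     18    59.0
3      Ops     37   108.0
4      Ops     10   108.0
5  Finance     26    59.0
6    Sales      4    59.0
7  Finance     38    59.0
8     Data      6     NaN
9  Finance     35    59.0
add column salary_times_bonus = t['salary'] * t['bonus']:
      dept  bonus  salary  salary_times_bonus
0      Ops     40   108.0              4320.0
1     Data     23     NaN                 NaN
2  Finance     18    59.0              1062.0
3      Ops     37   108.0              3996.0
4      Ops     10   108.0              1080.0
5  Finance     26    59.0              1534.0
6    Sales      4    59.0               236.0
7  Finance     38    59.0              2242.0
8     Data      6     NaN                 NaN
9  Finance     35    59.0              2065.0
group by dept, mean of salary_times_bonus:
dept
Data           NaN
Finance    1725.75
Ops        3132.00
Sales       236.00
Name: salary_times_bonus, dtype: float64
reset_index():
      dept  salary_times_bonus
0     Data                 NaN
1  Finance             1725.75
2      Ops             3132.00
3    Sales              236.00
Reading off the sum of column 'salary_times_bonus', we get 5093.75.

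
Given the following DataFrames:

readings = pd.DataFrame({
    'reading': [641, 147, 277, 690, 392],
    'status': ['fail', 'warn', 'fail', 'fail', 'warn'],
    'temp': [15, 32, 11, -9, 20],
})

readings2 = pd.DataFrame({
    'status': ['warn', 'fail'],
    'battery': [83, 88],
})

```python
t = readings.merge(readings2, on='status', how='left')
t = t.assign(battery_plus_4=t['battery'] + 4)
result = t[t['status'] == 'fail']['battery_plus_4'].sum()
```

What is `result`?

merge on 'status' (how='left') → 5 rows:
   reading status  temp  battery
0      641   fail    15       88
1      147   warn    32       83
2      277   fail    11       88
3      690   fail    -9       88
4      392   warn    20       83
add column battery_plus_4 = t['battery'] + 4:
   reading status  temp  battery  battery_plus_4
0      641   fail    15       88              92
1      147   warn    32       83              87
2      277   fail    11       88              92
3      690   fail    -9       88              92
4      392   warn    20       83              87
filter rows where status == 'fail':
   reading status  temp  battery  battery_plus_4
0      641   fail    15       88              92
2      277   fail    11       88              92
3      690   fail    -9       88              92
Then the sum of column 'battery_plus_4': 276

276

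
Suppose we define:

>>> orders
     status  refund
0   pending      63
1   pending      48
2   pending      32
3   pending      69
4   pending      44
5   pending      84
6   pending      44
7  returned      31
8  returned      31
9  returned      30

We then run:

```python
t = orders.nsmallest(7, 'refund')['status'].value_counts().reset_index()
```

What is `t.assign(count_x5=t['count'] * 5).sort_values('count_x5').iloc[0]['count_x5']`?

15

take 7 rows with smallest refund:
     status  refund
9  returned      30
7  returned      31
8  returned      31
2   pending      32
4   pending      44
6   pending      44
1   pending      48
value_counts of status:
status
pending     4
returned    3
Name: count, dtype: int64
reset_index():
     status  count
0   pending      4
1  returned      3
add column count_x5 = t['count'] * 5:
     status  count  count_x5
0   pending      4        20
1  returned      3        15
sort by count_x5:
     status  count  count_x5
1  returned      3        15
0   pending      4        20
Hence 15.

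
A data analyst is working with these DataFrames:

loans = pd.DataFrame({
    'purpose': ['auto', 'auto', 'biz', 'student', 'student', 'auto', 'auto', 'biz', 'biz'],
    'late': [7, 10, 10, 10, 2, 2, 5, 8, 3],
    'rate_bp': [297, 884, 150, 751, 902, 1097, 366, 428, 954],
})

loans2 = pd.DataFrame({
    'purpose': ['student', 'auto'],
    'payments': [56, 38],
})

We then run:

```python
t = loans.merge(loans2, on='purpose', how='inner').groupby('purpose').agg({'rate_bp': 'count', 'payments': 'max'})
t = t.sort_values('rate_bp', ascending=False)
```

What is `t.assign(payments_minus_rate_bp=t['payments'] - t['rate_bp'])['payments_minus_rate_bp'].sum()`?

merge on 'purpose' (how='inner') → 6 rows:
   purpose  late  rate_bp  payments
0     auto     7      297        38
1     auto    10      884        38
2  student    10      751        56
3  student     2      902        56
4     auto     2     1097        38
5     auto     5      366        38
group by purpose: count(rate_bp), max(payments):
         rate_bp  payments
purpose                   
auto           4        38
student        2        56
sort by rate_bp descending:
         rate_bp  payments
purpose                   
auto           4        38
student        2        56
add column payments_minus_rate_bp = t['payments'] - t['rate_bp']:
         rate_bp  payments  payments_minus_rate_bp
purpose                                           
auto           4        38                      34
student        2        56                      54
sum of column 'payments_minus_rate_bp' → 88

88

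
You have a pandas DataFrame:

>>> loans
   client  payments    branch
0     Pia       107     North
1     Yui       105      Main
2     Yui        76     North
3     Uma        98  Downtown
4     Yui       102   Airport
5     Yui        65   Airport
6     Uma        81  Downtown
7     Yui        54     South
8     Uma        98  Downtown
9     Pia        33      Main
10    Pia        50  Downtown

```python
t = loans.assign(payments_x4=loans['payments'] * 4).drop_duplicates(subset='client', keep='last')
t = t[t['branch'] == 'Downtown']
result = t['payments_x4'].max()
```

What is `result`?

392

add column payments_x4 = loans['payments'] * 4:
   client  payments    branch  payments_x4
0     Pia       107     North          428
1     Yui       105      Main          420
2     Yui        76     North          304
3     Uma        98  Downtown          392
4     Yui       102   Airport          408
5     Yui        65   Airport          260
6     Uma        81  Downtown          324
7     Yui        54     South          216
8     Uma        98  Downtown          392
9     Pia        33      Main          132
10    Pia        50  Downtown          200
drop duplicate client (keep=last):
   client  payments    branch  payments_x4
7     Yui        54     South          216
8     Uma        98  Downtown          392
10    Pia        50  Downtown          200
filter rows where branch == 'Downtown':
   client  payments    branch  payments_x4
8     Uma        98  Downtown          392
10    Pia        50  Downtown          200
Hence 392.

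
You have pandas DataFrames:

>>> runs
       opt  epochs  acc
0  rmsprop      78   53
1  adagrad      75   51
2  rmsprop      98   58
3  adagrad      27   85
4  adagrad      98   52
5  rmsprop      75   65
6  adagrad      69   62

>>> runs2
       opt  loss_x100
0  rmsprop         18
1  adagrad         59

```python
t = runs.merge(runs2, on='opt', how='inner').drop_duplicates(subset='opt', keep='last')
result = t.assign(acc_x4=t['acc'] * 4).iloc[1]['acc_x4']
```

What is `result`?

248

merge on 'opt' (how='inner') → 7 rows:
       opt  epochs  acc  loss_x100
0  rmsprop      78   53         18
1  adagrad      75   51         59
2  rmsprop      98   58         18
3  adagrad      27   85         59
4  adagrad      98   52         59
5  rmsprop      75   65         18
6  adagrad      69   62         59
drop duplicate opt (keep=last):
       opt  epochs  acc  loss_x100
5  rmsprop      75   65         18
6  adagrad      69   62         59
add column acc_x4 = t['acc'] * 4:
       opt  epochs  acc  loss_x100  acc_x4
5  rmsprop      75   65         18     260
6  adagrad      69   62         59     248
Reading off the value at position 1, column 'acc_x4', we get 248.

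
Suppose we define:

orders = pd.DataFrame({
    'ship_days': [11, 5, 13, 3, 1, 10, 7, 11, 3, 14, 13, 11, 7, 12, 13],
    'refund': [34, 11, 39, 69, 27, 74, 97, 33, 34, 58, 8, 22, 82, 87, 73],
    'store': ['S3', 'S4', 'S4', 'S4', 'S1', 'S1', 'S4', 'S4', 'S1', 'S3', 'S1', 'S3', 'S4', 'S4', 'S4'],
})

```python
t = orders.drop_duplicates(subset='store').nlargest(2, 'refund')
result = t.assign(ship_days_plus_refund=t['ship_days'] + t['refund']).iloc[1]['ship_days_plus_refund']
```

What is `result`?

drop duplicate store (keep=first):
   ship_days  refund store
0         11      34    S3
1          5      11    S4
4          1      27    S1
take 2 rows with largest refund:
   ship_days  refund store
0         11      34    S3
4          1      27    S1
add column ship_days_plus_refund = t['ship_days'] + t['refund']:
   ship_days  refund store  ship_days_plus_refund
0         11      34    S3                     45
4          1      27    S1                     28

28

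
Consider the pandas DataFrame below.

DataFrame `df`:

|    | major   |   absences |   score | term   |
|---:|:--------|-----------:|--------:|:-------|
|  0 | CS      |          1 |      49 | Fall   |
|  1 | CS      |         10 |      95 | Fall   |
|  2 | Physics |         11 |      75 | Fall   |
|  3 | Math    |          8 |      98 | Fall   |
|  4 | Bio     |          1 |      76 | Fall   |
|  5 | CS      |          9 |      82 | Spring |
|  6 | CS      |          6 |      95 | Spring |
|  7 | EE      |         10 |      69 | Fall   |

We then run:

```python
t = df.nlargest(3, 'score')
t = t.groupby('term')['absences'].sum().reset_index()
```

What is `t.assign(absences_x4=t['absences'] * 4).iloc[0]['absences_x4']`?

72

take 3 rows with largest score:
  major  absences  score    term
3  Math         8     98    Fall
1    CS        10     95    Fall
6    CS         6     95  Spring
group by term, sum of absences:
term
Fall      18
Spring     6
Name: absences, dtype: int64
reset_index():
     term  absences
0    Fall        18
1  Spring         6
add column absences_x4 = t['absences'] * 4:
     term  absences  absences_x4
0    Fall        18           72
1  Spring         6           24
The value at position 0, column 'absences_x4' is 72.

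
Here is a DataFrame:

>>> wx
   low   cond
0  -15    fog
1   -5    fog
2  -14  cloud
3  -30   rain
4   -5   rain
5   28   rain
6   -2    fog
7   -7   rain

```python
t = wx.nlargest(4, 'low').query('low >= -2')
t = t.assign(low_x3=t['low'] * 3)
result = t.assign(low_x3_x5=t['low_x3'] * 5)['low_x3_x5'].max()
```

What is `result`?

420

take 4 rows with largest low:
   low  cond
5   28  rain
6   -2   fog
1   -5   fog
4   -5  rain
filter rows where low >= -2:
   low  cond
5   28  rain
6   -2   fog
add column low_x3 = t['low'] * 3:
   low  cond  low_x3
5   28  rain      84
6   -2   fog      -6
add column low_x3_x5 = t['low_x3'] * 5:
   low  cond  low_x3  low_x3_x5
5   28  rain      84        420
6   -2   fog      -6        -30
Taking the max of column 'low_x3_x5' gives 420.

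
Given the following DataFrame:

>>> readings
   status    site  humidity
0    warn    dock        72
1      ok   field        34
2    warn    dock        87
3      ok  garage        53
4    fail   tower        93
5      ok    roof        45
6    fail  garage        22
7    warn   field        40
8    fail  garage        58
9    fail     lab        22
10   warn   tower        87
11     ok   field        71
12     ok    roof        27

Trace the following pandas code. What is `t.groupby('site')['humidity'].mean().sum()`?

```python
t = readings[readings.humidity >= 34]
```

filter rows where humidity >= 34:
   status    site  humidity
0    warn    dock        72
1      ok   field        34
2    warn    dock        87
3      ok  garage        53
4    fail   tower        93
5      ok    roof        45
7    warn   field        40
8    fail  garage        58
10   warn   tower        87
11     ok   field        71
group by site, mean of humidity:
site
dock      79.500000
field     48.333333
garage    55.500000
roof      45.000000
tower     90.000000
Name: humidity, dtype: float64
Then the sum of the resulting series: 318.333333333

318.333333333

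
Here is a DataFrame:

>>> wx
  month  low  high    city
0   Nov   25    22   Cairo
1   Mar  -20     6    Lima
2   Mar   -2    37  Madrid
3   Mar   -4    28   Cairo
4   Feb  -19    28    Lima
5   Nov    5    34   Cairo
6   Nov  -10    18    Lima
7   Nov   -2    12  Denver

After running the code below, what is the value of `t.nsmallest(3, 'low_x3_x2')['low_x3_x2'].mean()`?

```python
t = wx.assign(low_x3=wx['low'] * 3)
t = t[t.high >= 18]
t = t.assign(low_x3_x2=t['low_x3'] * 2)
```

-66.0

add column low_x3 = wx['low'] * 3:
  month  low  high    city  low_x3
0   Nov   25    22   Cairo      75
1   Mar  -20     6    Lima     -60
2   Mar   -2    37  Madrid      -6
3   Mar   -4    28   Cairo     -12
4   Feb  -19    28    Lima     -57
5   Nov    5    34   Cairo      15
6   Nov  -10    18    Lima     -30
7   Nov   -2    12  Denver      -6
filter rows where high >= 18:
  month  low  high    city  low_x3
0   Nov   25    22   Cairo      75
2   Mar   -2    37  Madrid      -6
3   Mar   -4    28   Cairo     -12
4   Feb  -19    28    Lima     -57
5   Nov    5    34   Cairo      15
6   Nov  -10    18    Lima     -30
add column low_x3_x2 = t['low_x3'] * 2:
  month  low  high    city  low_x3  low_x3_x2
0   Nov   25    22   Cairo      75        150
2   Mar   -2    37  Madrid      -6        -12
3   Mar   -4    28   Cairo     -12        -24
4   Feb  -19    28    Lima     -57       -114
5   Nov    5    34   Cairo      15         30
6   Nov  -10    18    Lima     -30        -60
take 3 rows with smallest low_x3_x2:
  month  low  high   city  low_x3  low_x3_x2
4   Feb  -19    28   Lima     -57       -114
6   Nov  -10    18   Lima     -30        -60
3   Mar   -4    28  Cairo     -12        -24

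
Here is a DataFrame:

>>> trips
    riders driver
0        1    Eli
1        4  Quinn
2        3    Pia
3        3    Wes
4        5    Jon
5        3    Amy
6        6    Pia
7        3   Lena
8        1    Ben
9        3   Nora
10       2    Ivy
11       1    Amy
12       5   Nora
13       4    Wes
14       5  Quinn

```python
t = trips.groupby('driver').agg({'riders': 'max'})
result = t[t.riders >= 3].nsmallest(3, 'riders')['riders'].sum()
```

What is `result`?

10

group by driver, max of riders:
        riders
driver        
Amy          3
Ben          1
Eli          1
Ivy          2
Jon          5
Lena         3
Nora         5
Pia          6
Quinn        5
Wes          4
filter rows where riders >= 3:
        riders
driver        
Amy          3
Jon          5
Lena         3
Nora         5
Pia          6
Quinn        5
Wes          4
take 3 rows with smallest riders:
        riders
driver        
Amy          3
Lena         3
Wes          4
The sum of column 'riders' is 10.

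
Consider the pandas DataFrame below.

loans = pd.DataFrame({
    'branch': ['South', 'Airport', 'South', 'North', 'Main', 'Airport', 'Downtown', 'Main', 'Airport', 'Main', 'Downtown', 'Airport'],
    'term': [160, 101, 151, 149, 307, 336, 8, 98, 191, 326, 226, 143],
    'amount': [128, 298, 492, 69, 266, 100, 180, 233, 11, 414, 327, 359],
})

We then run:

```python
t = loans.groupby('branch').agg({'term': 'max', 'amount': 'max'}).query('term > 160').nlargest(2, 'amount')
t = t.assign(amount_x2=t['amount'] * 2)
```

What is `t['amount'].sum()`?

773

group by branch: max(term), max(amount):
          term  amount
branch                
Airport    336     359
Downtown   226     327
Main       326     414
North      149      69
South      160     492
filter rows where term > 160:
          term  amount
branch                
Airport    336     359
Downtown   226     327
Main       326     414
take 2 rows with largest amount:
         term  amount
branch               
Main      326     414
Airport   336     359
add column amount_x2 = t['amount'] * 2:
         term  amount  amount_x2
branch                          
Main      326     414        828
Airport   336     359        718
Finally, sum of column 'amount' = 773.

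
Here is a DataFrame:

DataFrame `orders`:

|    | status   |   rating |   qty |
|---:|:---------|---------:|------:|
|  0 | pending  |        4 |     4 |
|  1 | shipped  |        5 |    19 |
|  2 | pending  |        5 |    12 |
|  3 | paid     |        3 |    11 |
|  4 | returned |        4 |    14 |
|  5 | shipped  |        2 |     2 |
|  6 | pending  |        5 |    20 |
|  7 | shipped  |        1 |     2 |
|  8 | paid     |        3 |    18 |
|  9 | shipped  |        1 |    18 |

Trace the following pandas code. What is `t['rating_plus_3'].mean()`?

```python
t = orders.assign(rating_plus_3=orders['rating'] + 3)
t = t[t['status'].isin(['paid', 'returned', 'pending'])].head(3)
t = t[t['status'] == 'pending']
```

7.5

add column rating_plus_3 = orders['rating'] + 3:
     status  rating  qty  rating_plus_3
0   pending       4    4              7
1   shipped       5   19              8
2   pending       5   12              8
3      paid       3   11              6
4  returned       4   14              7
5   shipped       2    2              5
6   pending       5   20              8
7   shipped       1    2              4
8      paid       3   18              6
9   shipped       1   18              4
filter rows where status in ['paid', 'returned', 'pending']:
     status  rating  qty  rating_plus_3
0   pending       4    4              7
2   pending       5   12              8
3      paid       3   11              6
4  returned       4   14              7
6   pending       5   20              8
8      paid       3   18              6
take first 3 rows:
    status  rating  qty  rating_plus_3
0  pending       4    4              7
2  pending       5   12              8
3     paid       3   11              6
filter rows where status == 'pending':
    status  rating  qty  rating_plus_3
0  pending       4    4              7
2  pending       5   12              8
mean of column 'rating_plus_3' → 7.5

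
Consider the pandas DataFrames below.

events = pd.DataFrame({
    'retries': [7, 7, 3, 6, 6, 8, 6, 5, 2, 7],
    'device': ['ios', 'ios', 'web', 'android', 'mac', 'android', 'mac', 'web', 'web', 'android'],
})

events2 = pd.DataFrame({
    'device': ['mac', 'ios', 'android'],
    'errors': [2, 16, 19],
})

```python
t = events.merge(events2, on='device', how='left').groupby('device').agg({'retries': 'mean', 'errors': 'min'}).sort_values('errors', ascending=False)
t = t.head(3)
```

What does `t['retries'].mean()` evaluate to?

6.66666666667

merge on 'device' (how='left') → 10 rows:
   retries   device  errors
0        7      ios    16.0
1        7      ios    16.0
2        3      web     NaN
3        6  android    19.0
4        6      mac     2.0
5        8  android    19.0
6        6      mac     2.0
7        5      web     NaN
8        2      web     NaN
9        7  android    19.0
group by device: mean(retries), min(errors):
          retries  errors
device                   
android  7.000000    19.0
ios      7.000000    16.0
mac      6.000000     2.0
web      3.333333     NaN
sort by errors descending:
          retries  errors
device                   
android  7.000000    19.0
ios      7.000000    16.0
mac      6.000000     2.0
web      3.333333     NaN
take first 3 rows:
         retries  errors
device                  
android      7.0    19.0
ios          7.0    16.0
mac          6.0     2.0
Then the mean of column 'retries': 6.66666666667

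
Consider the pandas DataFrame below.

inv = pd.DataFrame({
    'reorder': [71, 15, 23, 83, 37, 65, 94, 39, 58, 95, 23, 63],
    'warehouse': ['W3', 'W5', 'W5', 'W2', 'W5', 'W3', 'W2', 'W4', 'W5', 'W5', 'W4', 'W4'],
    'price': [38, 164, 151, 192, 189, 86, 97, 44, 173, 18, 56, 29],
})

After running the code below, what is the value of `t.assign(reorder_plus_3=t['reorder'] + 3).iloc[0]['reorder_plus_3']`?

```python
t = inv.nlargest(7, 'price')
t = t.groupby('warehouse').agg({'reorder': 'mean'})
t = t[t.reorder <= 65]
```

68.0

take 7 rows with largest price:
   reorder warehouse  price
3       83        W2    192
4       37        W5    189
8       58        W5    173
1       15        W5    164
2       23        W5    151
6       94        W2     97
5       65        W3     86
group by warehouse, mean of reorder:
           reorder
warehouse         
W2           88.50
W3           65.00
W5           33.25
filter rows where reorder <= 65:
           reorder
warehouse         
W3           65.00
W5           33.25
add column reorder_plus_3 = t['reorder'] + 3:
           reorder  reorder_plus_3
warehouse                         
W3           65.00           68.00
W5           33.25           36.25
The value at position 0, column 'reorder_plus_3' is 68.0.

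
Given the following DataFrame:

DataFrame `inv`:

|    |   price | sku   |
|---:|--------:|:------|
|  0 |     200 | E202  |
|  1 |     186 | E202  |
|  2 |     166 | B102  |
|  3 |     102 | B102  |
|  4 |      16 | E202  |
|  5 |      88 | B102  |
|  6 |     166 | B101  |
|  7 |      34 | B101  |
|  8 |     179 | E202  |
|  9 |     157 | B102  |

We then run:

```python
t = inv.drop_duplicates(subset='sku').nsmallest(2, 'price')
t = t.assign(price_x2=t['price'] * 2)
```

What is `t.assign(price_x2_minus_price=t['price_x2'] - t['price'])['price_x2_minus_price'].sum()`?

332

drop duplicate sku (keep=first):
   price   sku
0    200  E202
2    166  B102
6    166  B101
take 2 rows with smallest price:
   price   sku
2    166  B102
6    166  B101
add column price_x2 = t['price'] * 2:
   price   sku  price_x2
2    166  B102       332
6    166  B101       332
add column price_x2_minus_price = t['price_x2'] - t['price']:
   price   sku  price_x2  price_x2_minus_price
2    166  B102       332                   166
6    166  B101       332                   166
Taking the sum of column 'price_x2_minus_price' gives 332.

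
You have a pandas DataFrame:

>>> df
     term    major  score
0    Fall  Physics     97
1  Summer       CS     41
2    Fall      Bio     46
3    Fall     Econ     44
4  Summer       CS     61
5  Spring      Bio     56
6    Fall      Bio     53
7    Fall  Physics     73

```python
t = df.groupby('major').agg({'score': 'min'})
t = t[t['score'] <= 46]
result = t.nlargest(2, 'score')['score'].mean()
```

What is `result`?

group by major, min of score:
         score
major         
Bio         46
CS          41
Econ        44
Physics     73
filter rows where score <= 46:
       score
major       
Bio       46
CS        41
Econ      44
take 2 rows with largest score:
       score
major       
Bio       46
Econ      44

45.0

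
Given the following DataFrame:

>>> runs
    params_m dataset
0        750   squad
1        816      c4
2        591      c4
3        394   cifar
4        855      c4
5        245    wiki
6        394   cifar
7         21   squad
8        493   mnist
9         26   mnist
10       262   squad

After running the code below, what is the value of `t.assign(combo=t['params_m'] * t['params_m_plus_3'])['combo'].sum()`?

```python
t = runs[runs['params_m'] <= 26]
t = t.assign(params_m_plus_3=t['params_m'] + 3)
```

filter rows where params_m <= 26:
   params_m dataset
7        21   squad
9        26   mnist
add column params_m_plus_3 = t['params_m'] + 3:
   params_m dataset  params_m_plus_3
7        21   squad               24
9        26   mnist               29
add column combo = t['params_m'] * t['params_m_plus_3']:
   params_m dataset  params_m_plus_3  combo
7        21   squad               24    504
9        26   mnist               29    754
Finally, sum of column 'combo' = 1258.

1258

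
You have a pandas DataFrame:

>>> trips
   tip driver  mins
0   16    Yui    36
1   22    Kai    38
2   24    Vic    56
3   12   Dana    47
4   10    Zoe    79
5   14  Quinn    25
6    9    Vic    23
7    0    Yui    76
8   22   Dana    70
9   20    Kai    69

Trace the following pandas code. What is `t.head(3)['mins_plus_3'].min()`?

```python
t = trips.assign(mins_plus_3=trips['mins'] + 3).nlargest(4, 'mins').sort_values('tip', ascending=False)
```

add column mins_plus_3 = trips['mins'] + 3:
   tip driver  mins  mins_plus_3
0   16    Yui    36           39
1   22    Kai    38           41
2   24    Vic    56           59
3   12   Dana    47           50
4   10    Zoe    79           82
5   14  Quinn    25           28
6    9    Vic    23           26
7    0    Yui    76           79
8   22   Dana    70           73
9   20    Kai    69           72
take 4 rows with largest mins:
   tip driver  mins  mins_plus_3
4   10    Zoe    79           82
7    0    Yui    76           79
8   22   Dana    70           73
9   20    Kai    69           72
sort by tip descending:
   tip driver  mins  mins_plus_3
8   22   Dana    70           73
9   20    Kai    69           72
4   10    Zoe    79           82
7    0    Yui    76           79
take first 3 rows:
   tip driver  mins  mins_plus_3
8   22   Dana    70           73
9   20    Kai    69           72
4   10    Zoe    79           82
Finally, min of column 'mins_plus_3' = 72.

72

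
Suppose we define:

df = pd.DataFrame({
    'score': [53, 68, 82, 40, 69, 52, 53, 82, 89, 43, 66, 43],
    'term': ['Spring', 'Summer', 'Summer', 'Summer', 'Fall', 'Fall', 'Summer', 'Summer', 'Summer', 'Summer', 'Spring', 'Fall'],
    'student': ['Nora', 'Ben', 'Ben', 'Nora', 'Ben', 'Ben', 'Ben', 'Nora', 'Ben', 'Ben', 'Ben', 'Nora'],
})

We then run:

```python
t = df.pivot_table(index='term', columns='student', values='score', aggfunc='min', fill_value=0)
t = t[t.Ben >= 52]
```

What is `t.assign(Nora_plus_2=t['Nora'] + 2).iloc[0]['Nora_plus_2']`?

45

pivot: rows=term, cols=student, min(score):
student  Ben  Nora
term              
Fall      52    43
Spring    66    53
Summer    43    40
filter rows where Ben >= 52:
student  Ben  Nora
term              
Fall      52    43
Spring    66    53
add column Nora_plus_2 = t['Nora'] + 2:
student  Ben  Nora  Nora_plus_2
term                           
Fall      52    43           45
Spring    66    53           55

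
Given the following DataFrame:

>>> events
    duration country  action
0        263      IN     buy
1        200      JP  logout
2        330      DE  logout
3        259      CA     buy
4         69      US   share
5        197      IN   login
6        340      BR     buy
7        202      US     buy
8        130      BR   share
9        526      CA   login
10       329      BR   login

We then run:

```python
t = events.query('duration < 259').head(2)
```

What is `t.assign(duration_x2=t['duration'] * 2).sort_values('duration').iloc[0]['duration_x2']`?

138

filter rows where duration < 259:
   duration country  action
1       200      JP  logout
4        69      US   share
5       197      IN   login
7       202      US     buy
8       130      BR   share
take first 2 rows:
   duration country  action
1       200      JP  logout
4        69      US   share
add column duration_x2 = t['duration'] * 2:
   duration country  action  duration_x2
1       200      JP  logout          400
4        69      US   share          138
sort by duration:
   duration country  action  duration_x2
4        69      US   share          138
1       200      JP  logout          400
The value at position 0, column 'duration_x2' is 138.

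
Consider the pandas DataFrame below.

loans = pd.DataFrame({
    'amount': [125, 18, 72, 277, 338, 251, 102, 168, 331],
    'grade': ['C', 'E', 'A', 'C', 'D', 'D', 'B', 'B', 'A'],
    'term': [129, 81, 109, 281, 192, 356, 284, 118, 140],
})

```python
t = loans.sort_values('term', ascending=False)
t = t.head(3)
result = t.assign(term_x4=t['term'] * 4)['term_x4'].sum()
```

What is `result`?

3684

sort by term descending:
   amount grade  term
5     251     D   356
6     102     B   284
3     277     C   281
4     338     D   192
8     331     A   140
0     125     C   129
7     168     B   118
2      72     A   109
1      18     E    81
take first 3 rows:
   amount grade  term
5     251     D   356
6     102     B   284
3     277     C   281
add column term_x4 = t['term'] * 4:
   amount grade  term  term_x4
5     251     D   356     1424
6     102     B   284     1136
3     277     C   281     1124
Finally, sum of column 'term_x4' = 3684.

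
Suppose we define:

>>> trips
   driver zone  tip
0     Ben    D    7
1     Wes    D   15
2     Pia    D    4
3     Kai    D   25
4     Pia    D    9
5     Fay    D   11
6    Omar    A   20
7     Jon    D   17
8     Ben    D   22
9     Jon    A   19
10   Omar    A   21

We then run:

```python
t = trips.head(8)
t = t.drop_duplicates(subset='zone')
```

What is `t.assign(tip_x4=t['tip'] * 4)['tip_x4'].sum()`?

take first 8 rows:
  driver zone  tip
0    Ben    D    7
1    Wes    D   15
2    Pia    D    4
3    Kai    D   25
4    Pia    D    9
5    Fay    D   11
6   Omar    A   20
7    Jon    D   17
drop duplicate zone (keep=first):
  driver zone  tip
0    Ben    D    7
6   Omar    A   20
add column tip_x4 = t['tip'] * 4:
  driver zone  tip  tip_x4
0    Ben    D    7      28
6   Omar    A   20      80
The sum of column 'tip_x4' is 108.

108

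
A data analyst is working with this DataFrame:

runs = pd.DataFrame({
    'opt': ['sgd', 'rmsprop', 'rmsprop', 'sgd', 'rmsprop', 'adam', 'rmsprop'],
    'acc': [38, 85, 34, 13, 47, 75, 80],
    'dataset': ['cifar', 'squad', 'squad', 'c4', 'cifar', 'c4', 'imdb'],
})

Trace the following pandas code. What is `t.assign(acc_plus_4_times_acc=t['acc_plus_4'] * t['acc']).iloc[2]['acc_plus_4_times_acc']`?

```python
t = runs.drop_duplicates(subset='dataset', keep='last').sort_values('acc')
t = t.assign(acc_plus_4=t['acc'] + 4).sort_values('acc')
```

drop duplicate dataset (keep=last):
       opt  acc dataset
2  rmsprop   34   squad
4  rmsprop   47   cifar
5     adam   75      c4
6  rmsprop   80    imdb
sort by acc:
       opt  acc dataset
2  rmsprop   34   squad
4  rmsprop   47   cifar
5     adam   75      c4
6  rmsprop   80    imdb
add column acc_plus_4 = t['acc'] + 4:
       opt  acc dataset  acc_plus_4
2  rmsprop   34   squad          38
4  rmsprop   47   cifar          51
5     adam   75      c4          79
6  rmsprop   80    imdb          84
sort by acc:
       opt  acc dataset  acc_plus_4
2  rmsprop   34   squad          38
4  rmsprop   47   cifar          51
5     adam   75      c4          79
6  rmsprop   80    imdb          84
add column acc_plus_4_times_acc = t['acc_plus_4'] * t['acc']:
       opt  acc dataset  acc_plus_4  acc_plus_4_times_acc
2  rmsprop   34   squad          38                  1292
4  rmsprop   47   cifar          51                  2397
5     adam   75      c4          79                  5925
6  rmsprop   80    imdb          84                  6720
Hence 5925.

5925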